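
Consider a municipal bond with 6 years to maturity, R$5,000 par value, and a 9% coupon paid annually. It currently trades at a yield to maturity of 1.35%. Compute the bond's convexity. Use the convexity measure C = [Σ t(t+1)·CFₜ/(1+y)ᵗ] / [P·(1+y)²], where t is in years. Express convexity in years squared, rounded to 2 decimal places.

32.64

With y = 0.0135:
  t   CF        PV=CF/(1+0.0135)^t    t·PV        t(t+1)·PV
  1       450.00       444.0059       444.0059         888.0118
  2       450.00       438.0917       876.1834       2,628.5501
  3       450.00       432.2562     1,296.7687       5,187.0747
  4       450.00       426.4985     1,705.9940       8,529.9699
  5       450.00       420.8175     2,104.0873      12,624.5237
  6     5,450.00     5,028.6798    30,172.0789     211,204.5522
  Σ                  7,190.3496    36,599.1181     241,062.6824
P = 7,190.3496.
Convexity = Σ t(t+1)·PV / [P·(1+y)²] = 241,062.6824 / (7,190.3496 × 1.027182) = 32.63867.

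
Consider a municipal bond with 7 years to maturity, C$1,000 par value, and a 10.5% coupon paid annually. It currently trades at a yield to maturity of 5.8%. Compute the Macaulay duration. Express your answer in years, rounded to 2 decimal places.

Periodic yield y = 0.058. Discount each cash flow and weight by its year:
  t   CF        PV=CF/(1+0.058)^t    t·PV
  1       105.00        99.2439        99.2439
  2       105.00        93.8033       187.6065
  3       105.00        88.6609       265.9828
  4       105.00        83.8005       335.2020
  5       105.00        79.2065       396.0326
  6       105.00        74.8644       449.1863
  7     1,105.00       744.6678     5,212.6749
  Σ                  1,264.2473     6,945.9291
Price P = Σ PV = 1,264.2473.
Macaulay duration = Σ(t·PV) / P = 6,945.9291 / 1,264.2473 = 5.49412 years.

5.49 years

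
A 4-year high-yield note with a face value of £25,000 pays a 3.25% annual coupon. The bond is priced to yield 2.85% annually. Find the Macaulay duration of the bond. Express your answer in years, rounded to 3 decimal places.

Periodic yield y = 0.0285. Discount each cash flow and weight by its year:
  t   CF        PV=CF/(1+0.0285)^t    t·PV
  1       812.50       789.9854       789.9854
  2       812.50       768.0947     1,536.1894
  3       812.50       746.8106     2,240.4318
  4    25,812.50    23,068.1563    92,272.6251
  Σ                 25,373.0470    96,839.2318
Price P = Σ PV = 25,373.0470.
Macaulay duration = Σ(t·PV) / P = 96,839.2318 / 25,373.0470 = 3.81662 years.

3.817 years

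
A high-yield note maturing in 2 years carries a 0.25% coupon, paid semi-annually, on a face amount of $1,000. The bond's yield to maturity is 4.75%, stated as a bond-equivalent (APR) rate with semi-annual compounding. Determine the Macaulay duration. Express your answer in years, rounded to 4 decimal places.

Periodic yield y = 0.02375. Discount each cash flow and weight by its period:
  t   CF        PV=CF/(1+0.02375)^t    t·PV
  1         1.25         1.2210         1.2210
  2         1.25         1.1927         2.3854
  3         1.25         1.1650         3.4950
  4     1,001.25       911.5214     3,646.0856
  Σ                    915.1001     3,653.1870
Price P = Σ PV = 915.1001.
Macaulay duration = Σ(t·PV) / P = 3,653.1870 / 915.1001 = 3.99212 half-year periods.
In years: 3.99212 / 2 = 1.99606 years.

1.9961 years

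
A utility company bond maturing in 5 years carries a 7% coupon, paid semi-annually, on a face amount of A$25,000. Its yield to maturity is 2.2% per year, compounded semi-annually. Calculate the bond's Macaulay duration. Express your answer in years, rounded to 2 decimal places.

Periodic yield y = 0.011. Discount each cash flow and weight by its period:
  t   CF        PV=CF/(1+0.011)^t    t·PV
  1       875.00       865.4797       865.4797
  2       875.00       856.0630     1,712.1261
  3       875.00       846.7488     2,540.2464
  4       875.00       837.5359     3,350.1436
  5       875.00       828.4232     4,142.1162
  6       875.00       819.4097     4,916.4584
  7       875.00       810.4943     5,673.4601
  8       875.00       801.6759     6,413.4069
  9       875.00       792.9534     7,136.5804
  10   25,875.00    23,193.6342   231,936.3416
  Σ                 30,652.4181   268,686.3593
Price P = Σ PV = 30,652.4181.
Macaulay duration = Σ(t·PV) / P = 268,686.3593 / 30,652.4181 = 8.76558 half-year periods.
In years: 8.76558 / 2 = 4.38279 years.

4.38 years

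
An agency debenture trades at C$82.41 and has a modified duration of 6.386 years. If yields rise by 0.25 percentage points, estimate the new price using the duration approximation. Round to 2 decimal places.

Duration approximation: ΔP/P ≈ -D_mod · Δy = -6.386 × (+0.0025) = -0.015965.
New price ≈ 82.41 × (1 - 0.015965) = 81.09432435.

C$81.09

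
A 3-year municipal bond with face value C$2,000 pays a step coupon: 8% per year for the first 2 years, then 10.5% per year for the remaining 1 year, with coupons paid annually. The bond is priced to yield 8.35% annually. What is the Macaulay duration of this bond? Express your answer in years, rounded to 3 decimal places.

2.786 years

Periodic yield y = 0.0835. Discount each cash flow and weight by its year:
  t   CF        PV=CF/(1+0.0835)^t    t·PV
  1       160.00       147.6696       147.6696
  2       160.00       136.2894       272.5788
  3     2,210.00     1,737.4228     5,212.2685
  Σ                  2,021.3819     5,632.5170
Price P = Σ PV = 2,021.3819.
Macaulay duration = Σ(t·PV) / P = 5,632.5170 / 2,021.3819 = 2.78647 years.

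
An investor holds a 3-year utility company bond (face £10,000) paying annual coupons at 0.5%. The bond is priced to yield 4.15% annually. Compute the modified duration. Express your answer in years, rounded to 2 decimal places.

2.87 years

Periodic yield y = 0.0415. First find Macaulay duration:
  t   CF        PV=CF/(1+0.0415)^t    t·PV
  1        50.00        48.0077        48.0077
  2        50.00        46.0947        92.1895
  3    10,050.00     8,895.8661    26,687.5984
  Σ                  8,989.9686    26,827.7956
P = 8,989.9686; Macaulay duration = 26,827.7956 / 8,989.9686 = 2.98419 years.
Modified duration = D_Mac / (1 + y) = 2.98419 / 1.0415 = 2.86528 years.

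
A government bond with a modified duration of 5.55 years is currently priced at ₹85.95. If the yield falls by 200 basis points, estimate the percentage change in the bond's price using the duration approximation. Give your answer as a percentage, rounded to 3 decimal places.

Duration approximation: ΔP/P ≈ -D_mod · Δy = -5.55 × (-0.02) = +0.111000.
As a percentage: +11.1000%.

+11.100%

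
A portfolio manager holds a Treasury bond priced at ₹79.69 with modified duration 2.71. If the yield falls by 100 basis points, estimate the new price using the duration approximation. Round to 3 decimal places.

₹81.850

Duration approximation: ΔP/P ≈ -D_mod · Δy = -2.71 × (-0.01) = +0.027100.
New price ≈ 79.69 × (1 + 0.027100) = 81.849599.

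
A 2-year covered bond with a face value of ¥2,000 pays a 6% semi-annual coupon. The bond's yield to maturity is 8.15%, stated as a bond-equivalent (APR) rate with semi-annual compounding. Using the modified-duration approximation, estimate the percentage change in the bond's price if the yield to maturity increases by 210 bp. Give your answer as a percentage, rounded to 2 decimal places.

-3.86%

Periodic yield y = 0.04075. Modified duration first:
  t   CF        PV=CF/(1+0.04075)^t    t·PV
  1        60.00        57.6507        57.6507
  2        60.00        55.3934       110.7869
  3        60.00        53.2245       159.6736
  4     2,060.00     1,755.8263     7,023.3051
  Σ                  1,922.0950     7,351.4164
P = 1,922.0950; D_Mac = 3.82469 half-year periods = 1.91234 yrs; D_mod = 1.91234/(1+0.04075) = 1.83747 yrs.
ΔP/P ≈ -D_mod · Δy = -1.83747 × (+0.021) = -0.038587 = -3.8587%.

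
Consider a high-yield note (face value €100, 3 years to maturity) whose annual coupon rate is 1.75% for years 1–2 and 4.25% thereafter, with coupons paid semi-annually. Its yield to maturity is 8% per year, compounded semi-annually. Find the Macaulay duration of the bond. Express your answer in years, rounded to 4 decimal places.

Periodic yield y = 0.04. Discount each cash flow and weight by its period:
  t   CF        PV=CF/(1+0.04)^t    t·PV
  1        0.875         0.8413         0.8413
  2        0.875         0.8090         1.6180
  3        0.875         0.7779         2.3336
  4        0.875         0.7480         2.9918
  5        2.125         1.7466         8.7330
  6      102.125        80.7109       484.2652
  Σ                     85.6336       500.7830
Price P = Σ PV = 85.6336.
Macaulay duration = Σ(t·PV) / P = 500.7830 / 85.6336 = 5.84797 half-year periods.
In years: 5.84797 / 2 = 2.92399 years.

2.9240 years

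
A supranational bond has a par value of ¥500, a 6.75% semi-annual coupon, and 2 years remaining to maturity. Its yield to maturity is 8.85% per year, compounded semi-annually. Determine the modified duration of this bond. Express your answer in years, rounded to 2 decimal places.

1.82 years

Periodic yield y = 0.04425. First find Macaulay duration:
  t   CF        PV=CF/(1+0.04425)^t    t·PV
  1       16.875        16.1599        16.1599
  2       16.875        15.4751        30.9503
  3       16.875        14.8194        44.4582
  4      516.875       434.6779     1,738.7117
  Σ                    481.1324     1,830.2801
P = 481.1324; Macaulay duration = 1,830.2801 / 481.1324 = 3.80411 half-year periods = 1.90205 years.
Modified duration = D_Mac / (1 + y) = 1.90205 / 1.04425 = 1.82146 years.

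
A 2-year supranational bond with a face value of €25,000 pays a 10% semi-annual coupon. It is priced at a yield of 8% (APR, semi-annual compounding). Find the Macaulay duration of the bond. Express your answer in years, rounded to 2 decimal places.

1.86 years

Periodic yield y = 0.04. Discount each cash flow and weight by its period:
  t   CF        PV=CF/(1+0.04)^t    t·PV
  1     1,250.00     1,201.9231     1,201.9231
  2     1,250.00     1,155.6953     2,311.3905
  3     1,250.00     1,111.2454     3,333.7363
  4    26,250.00    22,438.6100    89,754.4401
  Σ                 25,907.4738    96,601.4900
Price P = Σ PV = 25,907.4738.
Macaulay duration = Σ(t·PV) / P = 96,601.4900 / 25,907.4738 = 3.72871 half-year periods.
In years: 3.72871 / 2 = 1.86436 years.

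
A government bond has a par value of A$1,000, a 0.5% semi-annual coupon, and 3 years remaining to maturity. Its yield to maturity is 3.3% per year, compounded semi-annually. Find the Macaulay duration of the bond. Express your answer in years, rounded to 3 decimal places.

2.980 years

Periodic yield y = 0.0165. Discount each cash flow and weight by its period:
  t   CF        PV=CF/(1+0.0165)^t    t·PV
  1         2.50         2.4594         2.4594
  2         2.50         2.4195         4.8390
  3         2.50         2.3802         7.1407
  4         2.50         2.3416         9.3664
  5         2.50         2.3036        11.5179
  6     1,002.50       908.7409     5,452.4455
  Σ                    920.6452     5,487.7688
Price P = Σ PV = 920.6452.
Macaulay duration = Σ(t·PV) / P = 5,487.7688 / 920.6452 = 5.96079 half-year periods.
In years: 5.96079 / 2 = 2.98039 years.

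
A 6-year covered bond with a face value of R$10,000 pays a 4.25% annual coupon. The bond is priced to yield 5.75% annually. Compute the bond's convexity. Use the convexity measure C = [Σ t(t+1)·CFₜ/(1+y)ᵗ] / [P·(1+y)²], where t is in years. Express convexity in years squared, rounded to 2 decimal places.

With y = 0.0575:
  t   CF        PV=CF/(1+0.0575)^t    t·PV        t(t+1)·PV
  1       425.00       401.8913       401.8913         803.7825
  2       425.00       380.0390       760.0780       2,280.2341
  3       425.00       359.3750     1,078.1249       4,312.4994
  4       425.00       339.8345     1,359.3379       6,796.6894
  5       425.00       321.3565     1,606.7824       9,640.6941
  6    10,425.00     7,454.0758    44,724.4551     313,071.1855
  Σ                  9,256.5720    49,930.6694     336,905.0850
P = 9,256.5720.
Convexity = Σ t(t+1)·PV / [P·(1+y)²] = 336,905.0850 / (9,256.5720 × 1.118306) = 32.54593.

32.55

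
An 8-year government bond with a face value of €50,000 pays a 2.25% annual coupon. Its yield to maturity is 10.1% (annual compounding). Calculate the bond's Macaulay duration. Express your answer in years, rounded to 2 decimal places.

7.18 years

Periodic yield y = 0.101. Discount each cash flow and weight by its year:
  t   CF        PV=CF/(1+0.101)^t    t·PV
  1     1,125.00     1,021.7984     1,021.7984
  2     1,125.00       928.0639     1,856.1278
  3     1,125.00       842.9282     2,528.7845
  4     1,125.00       765.6023     3,062.4093
  5     1,125.00       695.3700     3,476.8498
  6     1,125.00       631.5803     3,789.4821
  7     1,125.00       573.6425     4,015.4972
  8    51,125.00    23,677.4413   189,419.5307
  Σ                 29,136.4269   209,170.4798
Price P = Σ PV = 29,136.4269.
Macaulay duration = Σ(t·PV) / P = 209,170.4798 / 29,136.4269 = 7.17900 years.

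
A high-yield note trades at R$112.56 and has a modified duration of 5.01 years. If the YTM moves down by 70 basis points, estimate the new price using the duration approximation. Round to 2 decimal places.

R$116.51

Duration approximation: ΔP/P ≈ -D_mod · Δy = -5.01 × (-0.007) = +0.035070.
New price ≈ 112.56 × (1 + 0.035070) = 116.5074792.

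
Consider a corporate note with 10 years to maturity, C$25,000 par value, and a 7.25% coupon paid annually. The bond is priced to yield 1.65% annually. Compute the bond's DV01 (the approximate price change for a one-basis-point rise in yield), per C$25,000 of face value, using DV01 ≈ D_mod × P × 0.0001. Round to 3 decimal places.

C$29.634

Periodic yield y = 0.0165.
  t   CF        PV=CF/(1+0.0165)^t    t·PV
  1     1,812.50     1,783.0792     1,783.0792
  2     1,812.50     1,754.1360     3,508.2719
  3     1,812.50     1,725.6625     5,176.9876
  4     1,812.50     1,697.6513     6,790.6051
  5     1,812.50     1,670.0947     8,350.4735
  6     1,812.50     1,642.9854     9,857.9127
  7     1,812.50     1,616.3162    11,314.2136
  8     1,812.50     1,590.0799    12,720.6393
  9     1,812.50     1,564.2695    14,078.4252
  10   26,812.50    22,764.7812   227,647.8116
  Σ                 37,809.0559   301,228.4197
P = 37,809.0559; D_Mac = 7.96710 yrs; D_mod = 7.83777 yrs.
DV01 ≈ 7.83777 × 37,809.0559 × 0.0001 = 29.633883.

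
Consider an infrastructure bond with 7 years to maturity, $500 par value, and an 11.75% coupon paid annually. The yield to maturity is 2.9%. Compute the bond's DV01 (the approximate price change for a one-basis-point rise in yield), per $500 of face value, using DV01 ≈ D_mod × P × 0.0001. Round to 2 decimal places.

Periodic yield y = 0.029.
  t   CF        PV=CF/(1+0.029)^t    t·PV
  1        58.75        57.0943        57.0943
  2        58.75        55.4852       110.9704
  3        58.75        53.9215       161.7644
  4        58.75        52.4018       209.6073
  5        58.75        50.9250       254.6250
  6        58.75        49.4898       296.9387
  7       558.75       457.4145     3,201.9014
  Σ                    776.7320     4,292.9015
P = 776.7320; D_Mac = 5.52688 yrs; D_mod = 5.37111 yrs.
DV01 ≈ 5.37111 × 776.7320 × 0.0001 = 0.417192.

$0.42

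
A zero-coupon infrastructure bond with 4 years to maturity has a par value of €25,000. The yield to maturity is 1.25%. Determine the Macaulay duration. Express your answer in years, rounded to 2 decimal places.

4.00 years

A zero-coupon bond has a single cash flow at maturity, so its Macaulay duration equals its maturity: 4 years.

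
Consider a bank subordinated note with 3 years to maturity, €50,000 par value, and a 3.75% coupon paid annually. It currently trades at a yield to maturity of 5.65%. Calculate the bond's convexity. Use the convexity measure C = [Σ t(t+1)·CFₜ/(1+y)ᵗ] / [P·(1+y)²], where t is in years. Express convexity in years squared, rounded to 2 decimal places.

With y = 0.0565:
  t   CF        PV=CF/(1+0.0565)^t    t·PV        t(t+1)·PV
  1     1,875.00     1,774.7279     1,774.7279       3,549.4558
  2     1,875.00     1,679.8181     3,359.6363      10,078.9089
  3    51,875.00    43,989.5587   131,968.6762     527,874.7048
  Σ                 47,444.1048   137,103.0404     541,503.0695
P = 47,444.1048.
Convexity = Σ t(t+1)·PV / [P·(1+y)²] = 541,503.0695 / (47,444.1048 × 1.116192) = 10.22538.

10.23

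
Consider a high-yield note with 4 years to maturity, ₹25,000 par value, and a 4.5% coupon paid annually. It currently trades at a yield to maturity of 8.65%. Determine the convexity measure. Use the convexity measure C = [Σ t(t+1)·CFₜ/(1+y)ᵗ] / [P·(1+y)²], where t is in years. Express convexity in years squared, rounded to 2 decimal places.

15.41

With y = 0.0865:
  t   CF        PV=CF/(1+0.0865)^t    t·PV        t(t+1)·PV
  1     1,125.00     1,035.4349     1,035.4349       2,070.8698
  2     1,125.00       953.0004     1,906.0007       5,718.0021
  3     1,125.00       877.1287     2,631.3862      10,525.5446
  4    26,125.00    18,747.2416    74,988.9664     374,944.8322
  Σ                 21,612.8056    80,561.7882     393,259.2487
P = 21,612.8056.
Convexity = Σ t(t+1)·PV / [P·(1+y)²] = 393,259.2487 / (21,612.8056 × 1.180482) = 15.41375.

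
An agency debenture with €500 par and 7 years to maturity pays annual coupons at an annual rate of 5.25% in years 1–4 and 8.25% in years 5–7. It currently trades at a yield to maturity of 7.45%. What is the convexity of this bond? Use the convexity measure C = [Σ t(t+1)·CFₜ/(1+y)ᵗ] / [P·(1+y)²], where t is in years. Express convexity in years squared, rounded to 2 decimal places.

38.90

With y = 0.0745:
  t   CF        PV=CF/(1+0.0745)^t    t·PV        t(t+1)·PV
  1        26.25        24.4300        24.4300          48.8599
  2        26.25        22.7361        45.4723         136.4168
  3        26.25        21.1597        63.4792         253.9167
  4        26.25        19.6926        78.7705         393.8525
  5        41.25        28.8000       143.9998         863.9987
  6        41.25        26.8031       160.8188       1,125.7313
  7       541.25       327.3052     2,291.1367      18,329.0940
  Σ                    470.9268     2,808.1072      21,151.8699
P = 470.9268.
Convexity = Σ t(t+1)·PV / [P·(1+y)²] = 21,151.8699 / (470.9268 × 1.154550) = 38.90295.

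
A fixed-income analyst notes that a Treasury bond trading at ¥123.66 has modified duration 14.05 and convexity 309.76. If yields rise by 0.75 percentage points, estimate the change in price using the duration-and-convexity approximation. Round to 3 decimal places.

-¥11.953

Duration effect: -D_mod·Δy = -14.05 × (+0.0075) = -0.105375
Convexity effect: ½·C·(Δy)² = 0.5 × 309.76 × (0.0075)² = +0.0087120
ΔP/P ≈ -0.105375 + 0.0087120 = -0.096663
ΔP ≈ 123.66 × (-0.096663) = -11.95334658.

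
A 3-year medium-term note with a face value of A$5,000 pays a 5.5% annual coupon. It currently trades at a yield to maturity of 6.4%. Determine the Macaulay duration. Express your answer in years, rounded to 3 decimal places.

Periodic yield y = 0.064. Discount each cash flow and weight by its year:
  t   CF        PV=CF/(1+0.064)^t    t·PV
  1       275.00       258.4586       258.4586
  2       275.00       242.9123       485.8245
  3     5,275.00     4,379.2282    13,137.6847
  Σ                  4,880.5991    13,881.9679
Price P = Σ PV = 4,880.5991.
Macaulay duration = Σ(t·PV) / P = 13,881.9679 / 4,880.5991 = 2.84432 years.

2.844 years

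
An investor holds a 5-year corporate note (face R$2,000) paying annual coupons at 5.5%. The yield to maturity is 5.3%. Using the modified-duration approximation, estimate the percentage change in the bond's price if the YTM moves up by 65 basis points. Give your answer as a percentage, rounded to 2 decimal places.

-2.78%

Periodic yield y = 0.053. Modified duration first:
  t   CF        PV=CF/(1+0.053)^t    t·PV
  1       110.00       104.4634       104.4634
  2       110.00        99.2055       198.4111
  3       110.00        94.2123       282.6369
  4       110.00        89.4704       357.8815
  5     2,110.00     1,629.8236     8,149.1179
  Σ                  2,017.1752     9,092.5108
P = 2,017.1752; D_Mac = 4.50755 yrs; D_mod = 4.50755/(1+0.053) = 4.28067 yrs.
ΔP/P ≈ -D_mod · Δy = -4.28067 × (+0.0065) = -0.027824 = -2.7824%.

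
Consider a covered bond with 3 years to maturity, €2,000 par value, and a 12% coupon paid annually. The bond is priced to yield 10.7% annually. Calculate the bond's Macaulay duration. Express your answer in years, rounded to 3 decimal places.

Periodic yield y = 0.107. Discount each cash flow and weight by its year:
  t   CF        PV=CF/(1+0.107)^t    t·PV
  1       240.00       216.8022       216.8022
  2       240.00       195.8466       391.6932
  3     2,240.00     1,651.2208     4,953.6625
  Σ                  2,063.8696     5,562.1578
Price P = Σ PV = 2,063.8696.
Macaulay duration = Σ(t·PV) / P = 5,562.1578 / 2,063.8696 = 2.69501 years.

2.695 years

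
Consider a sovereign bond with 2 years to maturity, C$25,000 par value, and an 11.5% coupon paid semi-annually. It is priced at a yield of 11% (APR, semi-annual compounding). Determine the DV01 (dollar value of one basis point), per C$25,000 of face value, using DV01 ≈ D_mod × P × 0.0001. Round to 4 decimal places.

C$4.4067

Periodic yield y = 0.055.
  t   CF        PV=CF/(1+0.055)^t    t·PV
  1     1,437.50     1,362.5592     1,362.5592
  2     1,437.50     1,291.5253     2,583.0507
  3     1,437.50     1,224.1946     3,672.5839
  4    26,437.50    21,340.7927    85,363.1706
  Σ                 25,219.0719    92,981.3645
P = 25,219.0719; D_Mac = 3.68695 half-year periods = 1.84347 yrs; D_mod = 1.74737 yrs.
DV01 ≈ 1.74737 × 25,219.0719 × 0.0001 = 4.406700.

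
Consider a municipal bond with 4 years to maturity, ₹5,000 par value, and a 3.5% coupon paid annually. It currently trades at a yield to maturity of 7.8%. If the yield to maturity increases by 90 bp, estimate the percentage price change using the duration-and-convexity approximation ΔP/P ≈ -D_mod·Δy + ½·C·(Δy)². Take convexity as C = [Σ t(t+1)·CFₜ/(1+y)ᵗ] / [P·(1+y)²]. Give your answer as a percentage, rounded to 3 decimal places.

With y = 0.078:
  t   CF        PV=CF/(1+0.078)^t    t·PV        t(t+1)·PV
  1       175.00       162.3377       162.3377         324.6753
  2       175.00       150.5915       301.1830         903.5491
  3       175.00       139.6953       419.0859       1,676.3435
  4     5,175.00     3,832.0866    15,328.3462      76,641.7312
  Σ                  4,284.7110    16,210.9528      79,546.2992
P = 4,284.7110; D_Mac = 3.78344 yrs; D_mod = 3.50969 yrs; C = 15.97574.
Duration effect: -3.50969 × (+0.009) = -0.031587
Convexity effect: 0.5 × 15.97574 × (0.009)² = +0.0006470
ΔP/P ≈ -0.031587 + 0.0006470 = -0.030940 = -3.0940%.

-3.094%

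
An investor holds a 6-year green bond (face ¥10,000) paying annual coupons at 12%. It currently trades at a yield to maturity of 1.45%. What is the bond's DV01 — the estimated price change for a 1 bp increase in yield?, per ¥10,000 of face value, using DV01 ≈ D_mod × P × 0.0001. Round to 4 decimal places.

¥7.7591

Periodic yield y = 0.0145.
  t   CF        PV=CF/(1+0.0145)^t    t·PV
  1     1,200.00     1,182.8487     1,182.8487
  2     1,200.00     1,165.9425     2,331.8851
  3     1,200.00     1,149.2780     3,447.8340
  4     1,200.00     1,132.8516     4,531.4066
  5     1,200.00     1,116.6601     5,583.3004
  6    11,200.00    10,273.1993    61,639.1959
  Σ                 16,020.7803    78,716.4706
P = 16,020.7803; D_Mac = 4.91340 yrs; D_mod = 4.84317 yrs.
DV01 ≈ 4.84317 × 16,020.7803 × 0.0001 = 7.759140.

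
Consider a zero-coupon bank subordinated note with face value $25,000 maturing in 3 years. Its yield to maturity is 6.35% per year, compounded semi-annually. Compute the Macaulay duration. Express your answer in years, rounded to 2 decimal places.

3.00 years

A zero-coupon bond has a single cash flow at maturity, so its Macaulay duration equals its maturity: 3 years.
(Equivalently: 6 semi-annual periods ÷ 2 = 3 years.)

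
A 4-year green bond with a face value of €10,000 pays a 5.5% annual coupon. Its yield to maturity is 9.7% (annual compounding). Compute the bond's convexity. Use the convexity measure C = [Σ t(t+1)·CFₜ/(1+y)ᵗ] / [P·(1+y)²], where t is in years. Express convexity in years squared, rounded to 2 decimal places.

With y = 0.097:
  t   CF        PV=CF/(1+0.097)^t    t·PV        t(t+1)·PV
  1       550.00       501.3674       501.3674       1,002.7347
  2       550.00       457.0350       914.0699       2,742.2098
  3       550.00       416.6226     1,249.8677       4,999.4710
  4    10,550.00     7,284.9395    29,139.7580     145,698.7900
  Σ                  8,659.9644    31,805.0631     154,443.2055
P = 8,659.9644.
Convexity = Σ t(t+1)·PV / [P·(1+y)²] = 154,443.2055 / (8,659.9644 × 1.203409) = 14.81970.

14.82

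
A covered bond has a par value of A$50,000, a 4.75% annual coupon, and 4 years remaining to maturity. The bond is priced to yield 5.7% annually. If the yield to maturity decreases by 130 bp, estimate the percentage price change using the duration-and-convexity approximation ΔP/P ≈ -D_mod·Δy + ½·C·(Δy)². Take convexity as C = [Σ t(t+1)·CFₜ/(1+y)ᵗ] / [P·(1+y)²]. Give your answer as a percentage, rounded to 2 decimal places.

+4.73%

With y = 0.057:
  t   CF        PV=CF/(1+0.057)^t    t·PV        t(t+1)·PV
  1     2,375.00     2,246.9253     2,246.9253       4,493.8505
  2     2,375.00     2,125.7571     4,251.5142      12,754.5426
  3     2,375.00     2,011.1231     6,033.3693      24,133.4771
  4    52,375.00    41,958.8993   167,835.5971     839,177.9857
  Σ                 48,342.7047   180,367.4059     880,559.8559
P = 48,342.7047; D_Mac = 3.73102 yrs; D_mod = 3.52982 yrs; C = 16.30339.
Duration effect: -3.52982 × (-0.013) = +0.045888
Convexity effect: 0.5 × 16.30339 × (-0.013)² = +0.0013776
ΔP/P ≈ +0.045888 + 0.0013776 = +0.047265 = +4.7265%.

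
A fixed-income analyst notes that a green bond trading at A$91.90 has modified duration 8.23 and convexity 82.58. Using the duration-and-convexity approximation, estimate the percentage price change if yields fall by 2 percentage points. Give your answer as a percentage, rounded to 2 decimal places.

Duration effect: -D_mod·Δy = -8.23 × (-0.02) = +0.164600
Convexity effect: ½·C·(Δy)² = 0.5 × 82.58 × (-0.02)² = +0.0165160
ΔP/P ≈ +0.164600 + 0.0165160 = +0.181116
= +18.1116%.

+18.11%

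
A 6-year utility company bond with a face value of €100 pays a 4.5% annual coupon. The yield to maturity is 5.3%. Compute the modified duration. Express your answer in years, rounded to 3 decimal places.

5.105 years

Periodic yield y = 0.053. First find Macaulay duration:
  t   CF        PV=CF/(1+0.053)^t    t·PV
  1         4.50         4.2735         4.2735
  2         4.50         4.0584         8.1168
  3         4.50         3.8541        11.5624
  4         4.50         3.6602        14.6406
  5         4.50         3.4759        17.3796
  6       104.50        76.6560       459.9359
  Σ                     95.9781       515.9089
P = 95.9781; Macaulay duration = 515.9089 / 95.9781 = 5.37528 years.
Modified duration = D_Mac / (1 + y) = 5.37528 / 1.053 = 5.10473 years.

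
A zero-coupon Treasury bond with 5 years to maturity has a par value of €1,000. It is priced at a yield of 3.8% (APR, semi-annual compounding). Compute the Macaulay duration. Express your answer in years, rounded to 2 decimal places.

5.00 years

A zero-coupon bond has a single cash flow at maturity, so its Macaulay duration equals its maturity: 5 years.
(Equivalently: 10 semi-annual periods ÷ 2 = 5 years.)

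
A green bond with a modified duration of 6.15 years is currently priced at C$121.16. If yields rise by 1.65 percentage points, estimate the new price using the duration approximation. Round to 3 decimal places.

C$108.865

Duration approximation: ΔP/P ≈ -D_mod · Δy = -6.15 × (+0.0165) = -0.101475.
New price ≈ 121.16 × (1 - 0.101475) = 108.865289.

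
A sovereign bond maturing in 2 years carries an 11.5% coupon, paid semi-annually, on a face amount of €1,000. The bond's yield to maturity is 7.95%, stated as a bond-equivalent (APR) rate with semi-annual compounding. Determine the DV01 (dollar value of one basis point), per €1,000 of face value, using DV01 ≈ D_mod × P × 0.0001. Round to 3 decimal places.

Periodic yield y = 0.03975.
  t   CF        PV=CF/(1+0.03975)^t    t·PV
  1        57.50        55.3018        55.3018
  2        57.50        53.1876       106.3751
  3        57.50        51.1542       153.4625
  4     1,057.50       904.8251     3,619.3006
  Σ                  1,064.4686     3,934.4399
P = 1,064.4686; D_Mac = 3.69615 half-year periods = 1.84808 yrs; D_mod = 1.77742 yrs.
DV01 ≈ 1.77742 × 1,064.4686 × 0.0001 = 0.189201.

€0.189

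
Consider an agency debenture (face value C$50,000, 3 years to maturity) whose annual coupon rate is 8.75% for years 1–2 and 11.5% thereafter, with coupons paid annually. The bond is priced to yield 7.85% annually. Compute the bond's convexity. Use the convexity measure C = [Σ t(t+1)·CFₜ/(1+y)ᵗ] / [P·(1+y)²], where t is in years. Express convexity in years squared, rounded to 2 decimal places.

With y = 0.0785:
  t   CF        PV=CF/(1+0.0785)^t    t·PV        t(t+1)·PV
  1     4,375.00     4,056.5600     4,056.5600       8,113.1201
  2     4,375.00     3,761.2981     7,522.5963      22,567.7888
  3    55,750.00    44,441.0615   133,323.1844     533,292.7376
  Σ                 52,258.9196   144,902.3407     563,973.6464
P = 52,258.9196.
Convexity = Σ t(t+1)·PV / [P·(1+y)²] = 563,973.6464 / (52,258.9196 × 1.163162) = 9.27808.

9.28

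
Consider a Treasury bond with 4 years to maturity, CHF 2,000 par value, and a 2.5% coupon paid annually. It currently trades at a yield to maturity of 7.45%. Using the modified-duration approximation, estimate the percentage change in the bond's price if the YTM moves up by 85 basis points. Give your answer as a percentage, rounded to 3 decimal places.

Periodic yield y = 0.0745. Modified duration first:
  t   CF        PV=CF/(1+0.0745)^t    t·PV
  1        50.00        46.5333        46.5333
  2        50.00        43.3069        86.6138
  3        50.00        40.3042       120.9127
  4     2,050.00     1,537.9003     6,151.6012
  Σ                  1,668.0447     6,405.6610
P = 1,668.0447; D_Mac = 3.84022 yrs; D_mod = 3.84022/(1+0.0745) = 3.57396 yrs.
ΔP/P ≈ -D_mod · Δy = -3.57396 × (+0.0085) = -0.030379 = -3.0379%.

-3.038%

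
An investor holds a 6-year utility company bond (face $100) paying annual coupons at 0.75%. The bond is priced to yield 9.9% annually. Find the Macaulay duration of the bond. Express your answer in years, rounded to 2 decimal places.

5.85 years

Periodic yield y = 0.099. Discount each cash flow and weight by its year:
  t   CF        PV=CF/(1+0.099)^t    t·PV
  1         0.75         0.6824         0.6824
  2         0.75         0.6210         1.2419
  3         0.75         0.5650         1.6951
  4         0.75         0.5141         2.0565
  5         0.75         0.4678         2.3391
  6       100.75        57.1819       343.0917
  Σ                     60.0323       351.1067
Price P = Σ PV = 60.0323.
Macaulay duration = Σ(t·PV) / P = 351.1067 / 60.0323 = 5.84863 years.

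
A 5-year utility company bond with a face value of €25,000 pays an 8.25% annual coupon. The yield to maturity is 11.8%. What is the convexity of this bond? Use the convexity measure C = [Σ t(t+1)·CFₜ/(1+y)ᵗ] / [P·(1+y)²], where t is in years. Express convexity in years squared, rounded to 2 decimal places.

19.19

With y = 0.118:
  t   CF        PV=CF/(1+0.118)^t    t·PV        t(t+1)·PV
  1     2,062.50     1,844.8122     1,844.8122       3,689.6243
  2     2,062.50     1,650.1003     3,300.2007       9,900.6020
  3     2,062.50     1,475.9395     4,427.8184      17,711.2736
  4     2,062.50     1,320.1605     5,280.6421      26,403.2105
  5    27,062.50    15,493.8339    77,469.1695     464,815.0171
  Σ                 21,784.8464    92,322.6428     522,519.7275
P = 21,784.8464.
Convexity = Σ t(t+1)·PV / [P·(1+y)²] = 522,519.7275 / (21,784.8464 × 1.249924) = 19.18954.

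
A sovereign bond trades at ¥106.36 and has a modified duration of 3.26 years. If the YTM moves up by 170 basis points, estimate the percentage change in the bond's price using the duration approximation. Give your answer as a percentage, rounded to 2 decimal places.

Duration approximation: ΔP/P ≈ -D_mod · Δy = -3.26 × (+0.017) = -0.055420.
As a percentage: -5.5420%.

-5.54%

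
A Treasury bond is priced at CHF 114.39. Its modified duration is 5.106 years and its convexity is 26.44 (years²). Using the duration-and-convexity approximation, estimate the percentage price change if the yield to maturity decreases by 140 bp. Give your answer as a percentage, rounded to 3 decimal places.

Duration effect: -D_mod·Δy = -5.106 × (-0.014) = +0.071484
Convexity effect: ½·C·(Δy)² = 0.5 × 26.44 × (-0.014)² = +0.00259112
ΔP/P ≈ +0.071484 + 0.00259112 = +0.07407512
= +7.407512%.

+7.408%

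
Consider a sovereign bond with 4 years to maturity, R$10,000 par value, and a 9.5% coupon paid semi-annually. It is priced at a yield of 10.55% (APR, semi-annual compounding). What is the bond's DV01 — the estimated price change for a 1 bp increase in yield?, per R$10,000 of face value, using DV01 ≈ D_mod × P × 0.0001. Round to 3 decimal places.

Periodic yield y = 0.05275.
  t   CF        PV=CF/(1+0.05275)^t    t·PV
  1       475.00       451.1992       451.1992
  2       475.00       428.5911       857.1821
  3       475.00       407.1157     1,221.3471
  4       475.00       386.7164     1,546.8657
  5       475.00       367.3393     1,836.6964
  6       475.00       348.9331     2,093.5983
  7       475.00       331.4491     2,320.1438
  8    10,475.00     6,943.0778    55,544.6223
  Σ                  9,664.4216    65,871.6549
P = 9,664.4216; D_Mac = 6.81589 half-year periods = 3.40795 yrs; D_mod = 3.23718 yrs.
DV01 ≈ 3.23718 × 9,664.4216 × 0.0001 = 3.128552.

R$3.129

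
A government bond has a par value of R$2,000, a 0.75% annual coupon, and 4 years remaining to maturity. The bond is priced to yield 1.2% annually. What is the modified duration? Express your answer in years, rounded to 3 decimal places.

3.908 years

Periodic yield y = 0.012. First find Macaulay duration:
  t   CF        PV=CF/(1+0.012)^t    t·PV
  1        15.00        14.8221        14.8221
  2        15.00        14.6464        29.2928
  3        15.00        14.4727        43.4181
  4     2,015.00     1,921.1134     7,684.4536
  Σ                  1,965.0546     7,771.9866
P = 1,965.0546; Macaulay duration = 7,771.9866 / 1,965.0546 = 3.95510 years.
Modified duration = D_Mac / (1 + y) = 3.95510 / 1.012 = 3.90820 years.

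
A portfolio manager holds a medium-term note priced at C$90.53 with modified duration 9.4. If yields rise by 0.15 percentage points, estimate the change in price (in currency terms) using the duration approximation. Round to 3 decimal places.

-C$1.276

Duration approximation: ΔP/P ≈ -D_mod · Δy = -9.4 × (+0.0015) = -0.014100.
ΔP ≈ 90.53 × (-0.014100) = -1.276473.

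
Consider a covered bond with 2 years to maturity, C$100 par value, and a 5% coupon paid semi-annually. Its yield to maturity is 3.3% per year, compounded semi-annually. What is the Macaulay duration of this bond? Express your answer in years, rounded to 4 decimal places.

1.9293 years

Periodic yield y = 0.0165. Discount each cash flow and weight by its period:
  t   CF        PV=CF/(1+0.0165)^t    t·PV
  1         2.50         2.4594         2.4594
  2         2.50         2.4195         4.8390
  3         2.50         2.3802         7.1407
  4       102.50        96.0051       384.0204
  Σ                    103.2642       398.4595
Price P = Σ PV = 103.2642.
Macaulay duration = Σ(t·PV) / P = 398.4595 / 103.2642 = 3.85864 half-year periods.
In years: 3.85864 / 2 = 1.92932 years.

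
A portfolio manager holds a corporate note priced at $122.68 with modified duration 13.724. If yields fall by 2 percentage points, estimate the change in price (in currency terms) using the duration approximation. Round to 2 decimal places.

+$33.67

Duration approximation: ΔP/P ≈ -D_mod · Δy = -13.724 × (-0.02) = +0.274480.
ΔP ≈ 122.68 × (+0.274480) = +33.6732064.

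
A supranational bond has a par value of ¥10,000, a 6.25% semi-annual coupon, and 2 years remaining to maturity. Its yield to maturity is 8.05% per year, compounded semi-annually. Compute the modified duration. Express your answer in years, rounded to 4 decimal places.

1.8353 years

Periodic yield y = 0.04025. First find Macaulay duration:
  t   CF        PV=CF/(1+0.04025)^t    t·PV
  1       312.50       300.4086       300.4086
  2       312.50       288.7850       577.5699
  3       312.50       277.6111       832.8333
  4    10,312.50     8,806.6972    35,226.7888
  Σ                  9,673.5018    36,937.6006
P = 9,673.5018; Macaulay duration = 36,937.6006 / 9,673.5018 = 3.81843 half-year periods = 1.90922 years.
Modified duration = D_Mac / (1 + y) = 1.90922 / 1.04025 = 1.83534 years.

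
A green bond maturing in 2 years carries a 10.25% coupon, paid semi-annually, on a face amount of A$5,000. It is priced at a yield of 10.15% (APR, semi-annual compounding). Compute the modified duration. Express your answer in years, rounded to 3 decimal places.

Periodic yield y = 0.05075. First find Macaulay duration:
  t   CF        PV=CF/(1+0.05075)^t    t·PV
  1       256.25       243.8734       243.8734
  2       256.25       232.0946       464.1892
  3       256.25       220.8847       662.6542
  4     5,256.25     4,311.9967    17,247.9867
  Σ                  5,008.8495    18,618.7036
P = 5,008.8495; Macaulay duration = 18,618.7036 / 5,008.8495 = 3.71716 half-year periods = 1.85858 years.
Modified duration = D_Mac / (1 + y) = 1.85858 / 1.05075 = 1.76881 years.

1.769 years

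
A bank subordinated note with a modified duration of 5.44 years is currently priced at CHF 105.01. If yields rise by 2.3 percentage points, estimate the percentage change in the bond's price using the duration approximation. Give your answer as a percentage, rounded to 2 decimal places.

-12.51%

Duration approximation: ΔP/P ≈ -D_mod · Δy = -5.44 × (+0.023) = -0.125120.
As a percentage: -12.5120%.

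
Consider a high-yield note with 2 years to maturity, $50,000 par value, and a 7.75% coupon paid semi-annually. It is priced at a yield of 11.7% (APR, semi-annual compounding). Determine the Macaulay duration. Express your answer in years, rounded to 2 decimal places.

1.89 years

Periodic yield y = 0.0585. Discount each cash flow and weight by its period:
  t   CF        PV=CF/(1+0.0585)^t    t·PV
  1     1,937.50     1,830.4204     1,830.4204
  2     1,937.50     1,729.2588     3,458.5175
  3     1,937.50     1,633.6880     4,901.0641
  4    51,937.50    41,373.0551   165,492.2204
  Σ                 46,566.4223   175,682.2224
Price P = Σ PV = 46,566.4223.
Macaulay duration = Σ(t·PV) / P = 175,682.2224 / 46,566.4223 = 3.77272 half-year periods.
In years: 3.77272 / 2 = 1.88636 years.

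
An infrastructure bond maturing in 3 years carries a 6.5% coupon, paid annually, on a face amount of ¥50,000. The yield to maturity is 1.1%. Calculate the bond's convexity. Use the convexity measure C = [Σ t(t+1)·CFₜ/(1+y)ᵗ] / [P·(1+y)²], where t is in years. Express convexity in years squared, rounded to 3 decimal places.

With y = 0.011:
  t   CF        PV=CF/(1+0.011)^t    t·PV        t(t+1)·PV
  1     3,250.00     3,214.6390     3,214.6390       6,429.2779
  2     3,250.00     3,179.6627     6,359.3254      19,077.9761
  3    53,250.00    51,530.7123   154,592.1368     618,368.5471
  Σ                 57,925.0139   164,166.1011     643,875.8011
P = 57,925.0139.
Convexity = Σ t(t+1)·PV / [P·(1+y)²] = 643,875.8011 / (57,925.0139 × 1.022121) = 10.87511.

10.875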